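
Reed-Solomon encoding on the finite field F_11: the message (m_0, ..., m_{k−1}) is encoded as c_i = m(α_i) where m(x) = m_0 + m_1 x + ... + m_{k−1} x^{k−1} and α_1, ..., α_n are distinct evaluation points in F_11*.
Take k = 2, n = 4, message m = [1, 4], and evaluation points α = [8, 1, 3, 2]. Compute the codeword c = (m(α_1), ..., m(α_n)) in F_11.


c = [0, 5, 2, 9]

Message polynomial: m(x) = 1 + 4·x (mod 11).
For each evaluation point α_i, compute m(α_i) mod 11:
  α_1 = 8: Horner steps 4 → 0, so m(8) = 0.
  α_2 = 1: Horner steps 4 → 5, so m(1) = 5.
  α_3 = 3: Horner steps 4 → 2, so m(3) = 2.
  α_4 = 2: Horner steps 4 → 9, so m(2) = 9.
Codeword c = [0, 5, 2, 9] ∈ F_11^4.


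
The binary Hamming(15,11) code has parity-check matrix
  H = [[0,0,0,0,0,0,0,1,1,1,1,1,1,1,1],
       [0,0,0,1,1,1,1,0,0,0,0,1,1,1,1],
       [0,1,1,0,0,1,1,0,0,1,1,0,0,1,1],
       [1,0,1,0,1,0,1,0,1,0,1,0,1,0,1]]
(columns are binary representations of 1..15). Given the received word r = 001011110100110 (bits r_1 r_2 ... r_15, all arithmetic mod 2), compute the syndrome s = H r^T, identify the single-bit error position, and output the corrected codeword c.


s = (0, 1, 1, 0)^T, error position = 6, corrected codeword c = 001010110100110

Compute s = H r^T mod 2 one row at a time:
  s_1 = 1 + 0 + 1 + 0 + 0 + 1 + 1 + 0 = 4 ≡ 0 (mod 2).
  s_2 = 0 + 1 + 1 + 1 + 0 + 1 + 1 + 0 = 5 ≡ 1 (mod 2).
  s_3 = 0 + 1 + 1 + 1 + 1 + 0 + 1 + 0 = 5 ≡ 1 (mod 2).
  s_4 = 0 + 1 + 1 + 1 + 0 + 0 + 1 + 0 = 4 ≡ 0 (mod 2).
s = (0, 1, 1, 0)^T — this equals column 6 of H (binary 0110), so error is at position 6.
Correct: flip bit 6 of r = 001011110100110 to get c = 001010110100110.


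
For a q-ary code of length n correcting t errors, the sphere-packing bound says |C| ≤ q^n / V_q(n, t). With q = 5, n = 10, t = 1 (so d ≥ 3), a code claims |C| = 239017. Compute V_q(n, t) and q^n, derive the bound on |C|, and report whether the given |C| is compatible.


V_q(n, t) = 41, q^n = 9765625, Hamming bound = 238185, |C| = 239017 > bound (violated).

Step 1: Compute V_q(n, t) = Σ_{j=0}^1 C(n, j) (q−1)^j.
  j = 0: C(10,0)·(4)^0 = 1·1 = 1.
  j = 1: C(10,1)·(4)^1 = 10·4 = 40.
  V_q(n, t) = 1 + 40 = 41.
Step 2: q^n = 5^10 = 9765625.
Step 3: Hamming bound ⌊q^n / V_q(n,t)⌋ = ⌊9765625/41⌋ = 238185.
Step 4: Compare |C| = 239017 to 238185: violated.
The claimed |C| lies above the Hamming bound, so no 5-ary code of length 10 with d ≥ 3 can have 239017 codewords.


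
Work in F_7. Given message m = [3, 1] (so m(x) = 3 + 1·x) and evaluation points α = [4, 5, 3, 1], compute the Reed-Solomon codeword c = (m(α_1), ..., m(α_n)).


c = [0, 1, 6, 4]

Message polynomial: m(x) = 3 + 1·x (mod 7).
For each evaluation point α_i, compute m(α_i) mod 7:
  α_1 = 4: Horner steps 1 → 0, so m(4) = 0.
  α_2 = 5: Horner steps 1 → 1, so m(5) = 1.
  α_3 = 3: Horner steps 1 → 6, so m(3) = 6.
  α_4 = 1: Horner steps 1 → 4, so m(1) = 4.
Codeword c = [0, 1, 6, 4] ∈ F_7^4.


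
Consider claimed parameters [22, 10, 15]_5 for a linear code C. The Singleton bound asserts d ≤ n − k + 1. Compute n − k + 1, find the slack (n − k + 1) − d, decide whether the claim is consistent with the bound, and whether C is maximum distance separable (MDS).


Singleton RHS = n − k + 1 = 13, slack = -2, bound violated (no such code; not MDS).

Singleton bound: d ≤ n − k + 1.
Here n = 22, k = 10, so n − k + 1 = 13.
Given d = 15, check d ≤ 13: NO.
Slack = (n − k + 1) − d = -2.
The slack is negative: d = 15 exceeds n − k + 1 = 13 by 2, so the Singleton bound is violated and no linear [22, 10, 15]_5 code can exist. In particular it is not MDS (MDS requires d = n − k + 1 exactly).
Description: the claimed parameters are [22, 10, 15]_5; such a code would be impossible (violates the Singleton bound).


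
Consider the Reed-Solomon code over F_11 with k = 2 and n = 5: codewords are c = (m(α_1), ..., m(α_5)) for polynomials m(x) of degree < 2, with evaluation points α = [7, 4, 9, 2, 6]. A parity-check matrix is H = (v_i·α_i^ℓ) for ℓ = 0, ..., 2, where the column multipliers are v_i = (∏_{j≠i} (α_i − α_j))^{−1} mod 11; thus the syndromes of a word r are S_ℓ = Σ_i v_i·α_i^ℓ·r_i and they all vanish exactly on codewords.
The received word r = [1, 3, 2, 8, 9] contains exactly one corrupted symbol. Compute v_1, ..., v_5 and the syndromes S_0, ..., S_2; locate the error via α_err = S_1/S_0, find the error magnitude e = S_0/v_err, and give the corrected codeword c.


S = (6, 10, 2), error at position 3, error magnitude e = 6, c = [1, 3, 7, 8, 9].

Step 1: column multipliers v_i = (∏_{j≠i}(α_i − α_j))^{−1} mod 11.
  i = 1 (α = 7): (7−4)(7−9)(7−2)(7−6) = 3·(−2)·5·1 = −30 ≡ 3, so v_1 = 3^{−1} = 4 (mod 11).
  i = 2 (α = 4): (4−7)(4−9)(4−2)(4−6) = (−3)·(−5)·2·(−2) = −60 ≡ 6, so v_2 = 6^{−1} = 2 (mod 11).
  i = 3 (α = 9): (9−7)(9−4)(9−2)(9−6) = 2·5·7·3 = 210 ≡ 1, so v_3 = 1^{−1} = 1 (mod 11).
  i = 4 (α = 2): (2−7)(2−4)(2−9)(2−6) = (−5)·(−2)·(−7)·(−4) = 280 ≡ 5, so v_4 = 5^{−1} = 9 (mod 11).
  i = 5 (α = 6): (6−7)(6−4)(6−9)(6−2) = (−1)·2·(−3)·4 = 24 ≡ 2, so v_5 = 2^{−1} = 6 (mod 11).
  v = [4, 2, 1, 9, 6].
Step 2: syndromes of r = [1, 3, 2, 8, 9] (all sums mod 11).
  S_0 = Σ v_i r_i = 4·1 + 2·3 + 1·2 + 9·8 + 6·9 = 138 ≡ 6.
  S_1 = Σ v_i α_i r_i = 4·7·1 + 2·4·3 + 1·9·2 + 9·2·8 + 6·6·9 = 538 ≡ 10.
  α_i^2 mod 11 = [5, 5, 4, 4, 3].
  S_2 = Σ v_i α_i^2 r_i = 4·5·1 + 2·5·3 + 1·4·2 + 9·4·8 + 6·3·9 = 508 ≡ 2.
  S = (6, 10, 2) ≠ 0, so r is not a codeword (an error is present).
Step 3: locate the error. For a single error e at position i, S_ℓ = v_i·e·α_i^ℓ, so α_err = S_1/S_0.
  S_0^{−1} = 6^{−1} = 2 (mod 11), so α_err = 10·2 = 20 ≡ 9 = α_3. Error position i = 3.
  Consistency check: S_2/S_1 = 2·10 = 20 ≡ 9 = α_err ✓ (single-error assumption holds).
Step 4: error magnitude e = S_0/v_3 = S_0·∏_{j≠3}(α_3 − α_j) = 6·1 = 6 ≡ 6 (mod 11).
Step 5: correct position 3: c_3 = r_3 − e = 2 − 6 ≡ 7 (mod 11). Hence c = [1, 3, 7, 8, 9].
  Check: interpolating c through the α_i gives m(x) = 2 + 3·x (degree < 2) with m(α_i) = c_i for every i, so c is indeed a codeword.


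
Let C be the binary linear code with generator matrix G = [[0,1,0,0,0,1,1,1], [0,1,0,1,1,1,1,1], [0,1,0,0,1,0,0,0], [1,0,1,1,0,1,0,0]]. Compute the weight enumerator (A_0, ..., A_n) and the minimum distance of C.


Weight distribution: A_0 = 1, A_2 = 3, A_4 = 7, A_6 = 5. Minimum distance d = 2.

Enumerate all 2^4 = 16 messages m ∈ F_2^4.
For each, compute codeword c = mG in F_2^8, then tally its weight.
  m = 0000 → c = 00000000, weight = 0.
  m = 1000 → c = 01000111, weight = 4.
  m = 0100 → c = 01011111, weight = 6.
  m = 1100 → c = 00011000, weight = 2.
  m = 0010 → c = 01001000, weight = 2.
  m = 1010 → c = 00001111, weight = 4.
  m = 0110 → c = 00010111, weight = 4.
  m = 1110 → c = 01010000, weight = 2.
  m = 0001 → c = 10110100, weight = 4.
  m = 1001 → c = 11110011, weight = 6.
  m = 0101 → c = 11101011, weight = 6.
  m = 1101 → c = 10101100, weight = 4.
  m = 0011 → c = 11111100, weight = 6.
  m = 1011 → c = 10111011, weight = 6.
  m = 0111 → c = 10100011, weight = 4.
  m = 1111 → c = 11100100, weight = 4.
Tally weights:
  weight 0: 1 codewords.
  weight 2: 3 codewords.
  weight 4: 7 codewords.
  weight 6: 5 codewords.
Minimum distance d = smallest w > 0 with A_w > 0 = 2.
Sanity: Σ A_w = 16 = 2^4 = 16 ✓.


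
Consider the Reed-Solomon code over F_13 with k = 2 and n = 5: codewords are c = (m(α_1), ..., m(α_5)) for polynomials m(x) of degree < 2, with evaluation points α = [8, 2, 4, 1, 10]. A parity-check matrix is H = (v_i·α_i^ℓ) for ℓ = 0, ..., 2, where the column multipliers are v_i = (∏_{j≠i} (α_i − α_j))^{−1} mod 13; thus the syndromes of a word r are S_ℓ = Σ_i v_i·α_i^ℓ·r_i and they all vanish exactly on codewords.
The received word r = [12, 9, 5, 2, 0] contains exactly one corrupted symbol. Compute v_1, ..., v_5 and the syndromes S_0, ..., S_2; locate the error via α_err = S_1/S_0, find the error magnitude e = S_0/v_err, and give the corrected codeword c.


S = (8, 6, 11), error at position 3, error magnitude e = 8, c = [12, 9, 10, 2, 0].

Step 1: column multipliers v_i = (∏_{j≠i}(α_i − α_j))^{−1} mod 13.
  i = 1 (α = 8): (8−2)(8−4)(8−1)(8−10) = 6·4·7·(−2) = −336 ≡ 2, so v_1 = 2^{−1} = 7 (mod 13).
  i = 2 (α = 2): (2−8)(2−4)(2−1)(2−10) = (−6)·(−2)·1·(−8) = −96 ≡ 8, so v_2 = 8^{−1} = 5 (mod 13).
  i = 3 (α = 4): (4−8)(4−2)(4−1)(4−10) = (−4)·2·3·(−6) = 144 ≡ 1, so v_3 = 1^{−1} = 1 (mod 13).
  i = 4 (α = 1): (1−8)(1−2)(1−4)(1−10) = (−7)·(−1)·(−3)·(−9) = 189 ≡ 7, so v_4 = 7^{−1} = 2 (mod 13).
  i = 5 (α = 10): (10−8)(10−2)(10−4)(10−1) = 2·8·6·9 = 864 ≡ 6, so v_5 = 6^{−1} = 11 (mod 13).
  v = [7, 5, 1, 2, 11].
Step 2: syndromes of r = [12, 9, 5, 2, 0] (all sums mod 13).
  S_0 = Σ v_i r_i = 7·12 + 5·9 + 1·5 + 2·2 + 11·0 = 138 ≡ 8.
  S_1 = Σ v_i α_i r_i = 7·8·12 + 5·2·9 + 1·4·5 + 2·1·2 + 11·10·0 = 786 ≡ 6.
  α_i^2 mod 13 = [12, 4, 3, 1, 9].
  S_2 = Σ v_i α_i^2 r_i = 7·12·12 + 5·4·9 + 1·3·5 + 2·1·2 + 11·9·0 = 1207 ≡ 11.
  S = (8, 6, 11) ≠ 0, so r is not a codeword (an error is present).
Step 3: locate the error. For a single error e at position i, S_ℓ = v_i·e·α_i^ℓ, so α_err = S_1/S_0.
  S_0^{−1} = 8^{−1} = 5 (mod 13), so α_err = 6·5 = 30 ≡ 4 = α_3. Error position i = 3.
  Consistency check: S_2/S_1 = 11·11 = 121 ≡ 4 = α_err ✓ (single-error assumption holds).
Step 4: error magnitude e = S_0/v_3 = S_0·∏_{j≠3}(α_3 − α_j) = 8·1 = 8 ≡ 8 (mod 13).
Step 5: correct position 3: c_3 = r_3 − e = 5 − 8 ≡ 10 (mod 13). Hence c = [12, 9, 10, 2, 0].
  Check: interpolating c through the α_i gives m(x) = 8 + 7·x (degree < 2) with m(α_i) = c_i for every i, so c is indeed a codeword.


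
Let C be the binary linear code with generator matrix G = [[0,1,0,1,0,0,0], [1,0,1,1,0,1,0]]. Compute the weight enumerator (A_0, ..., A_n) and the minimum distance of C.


Weight distribution: A_0 = 1, A_2 = 1, A_4 = 2. Minimum distance d = 2.

Enumerate all 2^2 = 4 messages m ∈ F_2^2.
For each, compute codeword c = mG in F_2^7, then tally its weight.
  m = 00 → c = 0000000, weight = 0.
  m = 10 → c = 0101000, weight = 2.
  m = 01 → c = 1011010, weight = 4.
  m = 11 → c = 1110010, weight = 4.
Tally weights:
  weight 0: 1 codewords.
  weight 2: 1 codewords.
  weight 4: 2 codewords.
Minimum distance d = smallest w > 0 with A_w > 0 = 2.
Sanity: Σ A_w = 4 = 2^2 = 4 ✓.


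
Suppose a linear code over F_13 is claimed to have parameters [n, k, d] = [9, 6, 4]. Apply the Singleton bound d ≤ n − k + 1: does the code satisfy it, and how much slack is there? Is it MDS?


Singleton RHS = n − k + 1 = 4, slack = 0, bound satisfied, MDS.

Singleton bound: d ≤ n − k + 1.
Here n = 9, k = 6, so n − k + 1 = 4.
Given d = 4, check d ≤ 4: YES.
Slack = (n − k + 1) − d = 0.
The code is MDS (slack = 0).
Description: the claimed parameters are [9, 6, 4]_13; such a code would be MDS (meets Singleton bound).


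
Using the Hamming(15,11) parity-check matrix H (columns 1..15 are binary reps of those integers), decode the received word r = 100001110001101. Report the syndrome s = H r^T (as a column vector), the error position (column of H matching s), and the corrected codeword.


s = (0, 1, 1, 0)^T, error position = 6, corrected codeword c = 100000110001101

Compute s = H r^T mod 2 one row at a time:
  s_1 = 1 + 0 + 0 + 0 + 1 + 1 + 0 + 1 = 4 ≡ 0 (mod 2).
  s_2 = 0 + 0 + 1 + 1 + 1 + 1 + 0 + 1 = 5 ≡ 1 (mod 2).
  s_3 = 0 + 0 + 1 + 1 + 0 + 0 + 0 + 1 = 3 ≡ 1 (mod 2).
  s_4 = 1 + 0 + 0 + 1 + 0 + 0 + 1 + 1 = 4 ≡ 0 (mod 2).
s = (0, 1, 1, 0)^T — this equals column 6 of H (binary 0110), so error is at position 6.
Correct: flip bit 6 of r = 100001110001101 to get c = 100000110001101.


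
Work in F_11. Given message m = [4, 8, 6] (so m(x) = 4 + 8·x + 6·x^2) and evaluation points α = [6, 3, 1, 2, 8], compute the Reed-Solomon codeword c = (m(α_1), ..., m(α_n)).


c = [4, 5, 7, 0, 1]

Message polynomial: m(x) = 4 + 8·x + 6·x^2 (mod 11).
For each evaluation point α_i, compute m(α_i) mod 11:
  α_1 = 6: Horner steps 6 → 0 → 4, so m(6) = 4.
  α_2 = 3: Horner steps 6 → 4 → 5, so m(3) = 5.
  α_3 = 1: Horner steps 6 → 3 → 7, so m(1) = 7.
  α_4 = 2: Horner steps 6 → 9 → 0, so m(2) = 0.
  α_5 = 8: Horner steps 6 → 1 → 1, so m(8) = 1.
Codeword c = [4, 5, 7, 0, 1] ∈ F_11^5.


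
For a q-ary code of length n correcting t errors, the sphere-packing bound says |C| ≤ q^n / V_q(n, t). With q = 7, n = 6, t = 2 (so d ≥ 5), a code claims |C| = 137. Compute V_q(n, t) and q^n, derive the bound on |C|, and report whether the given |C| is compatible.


V_q(n, t) = 577, q^n = 117649, Hamming bound = 203, |C| = 137 ≤ bound (satisfied).

Step 1: Compute V_q(n, t) = Σ_{j=0}^2 C(n, j) (q−1)^j.
  j = 0: C(6,0)·(6)^0 = 1·1 = 1.
  j = 1: C(6,1)·(6)^1 = 6·6 = 36.
  j = 2: C(6,2)·(6)^2 = 15·36 = 540.
  V_q(n, t) = 1 + 36 + 540 = 577.
Step 2: q^n = 7^6 = 117649.
Step 3: Hamming bound ⌊q^n / V_q(n,t)⌋ = ⌊117649/577⌋ = 203.
Step 4: Compare |C| = 137 to 203: satisfied.
The claimed |C| lies below the Hamming bound.


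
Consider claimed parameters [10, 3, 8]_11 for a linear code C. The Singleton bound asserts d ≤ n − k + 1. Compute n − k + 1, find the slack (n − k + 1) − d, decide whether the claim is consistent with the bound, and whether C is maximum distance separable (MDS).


Singleton RHS = n − k + 1 = 8, slack = 0, bound satisfied, MDS.

Singleton bound: d ≤ n − k + 1.
Here n = 10, k = 3, so n − k + 1 = 8.
Given d = 8, check d ≤ 8: YES.
Slack = (n − k + 1) − d = 0.
The code is MDS (slack = 0).
Description: the claimed parameters are [10, 3, 8]_11; such a code would be MDS (meets Singleton bound).


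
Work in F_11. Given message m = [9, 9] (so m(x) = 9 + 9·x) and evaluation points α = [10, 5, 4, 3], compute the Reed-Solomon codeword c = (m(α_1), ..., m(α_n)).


c = [0, 10, 1, 3]

Message polynomial: m(x) = 9 + 9·x (mod 11).
For each evaluation point α_i, compute m(α_i) mod 11:
  α_1 = 10: Horner steps 9 → 0, so m(10) = 0.
  α_2 = 5: Horner steps 9 → 10, so m(5) = 10.
  α_3 = 4: Horner steps 9 → 1, so m(4) = 1.
  α_4 = 3: Horner steps 9 → 3, so m(3) = 3.
Codeword c = [0, 10, 1, 3] ∈ F_11^4.


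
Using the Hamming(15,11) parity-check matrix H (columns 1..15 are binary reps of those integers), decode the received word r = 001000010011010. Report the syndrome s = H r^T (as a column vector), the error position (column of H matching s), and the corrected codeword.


s = (0, 0, 1, 0)^T, error position = 2, corrected codeword c = 011000010011010

Compute s = H r^T mod 2 one row at a time:
  s_1 = 1 + 0 + 0 + 1 + 1 + 0 + 1 + 0 = 4 ≡ 0 (mod 2).
  s_2 = 0 + 0 + 0 + 0 + 1 + 0 + 1 + 0 = 2 ≡ 0 (mod 2).
  s_3 = 0 + 1 + 0 + 0 + 0 + 1 + 1 + 0 = 3 ≡ 1 (mod 2).
  s_4 = 0 + 1 + 0 + 0 + 0 + 1 + 0 + 0 = 2 ≡ 0 (mod 2).
s = (0, 0, 1, 0)^T — this equals column 2 of H (binary 0010), so error is at position 2.
Correct: flip bit 2 of r = 001000010011010 to get c = 011000010011010.


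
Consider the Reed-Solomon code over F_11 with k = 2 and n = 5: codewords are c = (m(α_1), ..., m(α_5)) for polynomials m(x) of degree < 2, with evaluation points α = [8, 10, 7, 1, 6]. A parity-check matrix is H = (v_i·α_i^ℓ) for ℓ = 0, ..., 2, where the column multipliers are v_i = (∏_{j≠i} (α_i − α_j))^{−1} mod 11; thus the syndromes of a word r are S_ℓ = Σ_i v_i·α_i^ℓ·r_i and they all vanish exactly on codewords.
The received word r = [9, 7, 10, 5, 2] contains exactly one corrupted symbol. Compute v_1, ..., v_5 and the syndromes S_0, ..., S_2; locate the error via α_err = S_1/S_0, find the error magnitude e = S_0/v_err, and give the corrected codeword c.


S = (6, 3, 7), error at position 5, error magnitude e = 2, c = [9, 7, 10, 5, 0].

Step 1: column multipliers v_i = (∏_{j≠i}(α_i − α_j))^{−1} mod 11.
  i = 1 (α = 8): (8−10)(8−7)(8−1)(8−6) = (−2)·1·7·2 = −28 ≡ 5, so v_1 = 5^{−1} = 9 (mod 11).
  i = 2 (α = 10): (10−8)(10−7)(10−1)(10−6) = 2·3·9·4 = 216 ≡ 7, so v_2 = 7^{−1} = 8 (mod 11).
  i = 3 (α = 7): (7−8)(7−10)(7−1)(7−6) = (−1)·(−3)·6·1 = 18 ≡ 7, so v_3 = 7^{−1} = 8 (mod 11).
  i = 4 (α = 1): (1−8)(1−10)(1−7)(1−6) = (−7)·(−9)·(−6)·(−5) = 1890 ≡ 9, so v_4 = 9^{−1} = 5 (mod 11).
  i = 5 (α = 6): (6−8)(6−10)(6−7)(6−1) = (−2)·(−4)·(−1)·5 = −40 ≡ 4, so v_5 = 4^{−1} = 3 (mod 11).
  v = [9, 8, 8, 5, 3].
Step 2: syndromes of r = [9, 7, 10, 5, 2] (all sums mod 11).
  S_0 = Σ v_i r_i = 9·9 + 8·7 + 8·10 + 5·5 + 3·2 = 248 ≡ 6.
  S_1 = Σ v_i α_i r_i = 9·8·9 + 8·10·7 + 8·7·10 + 5·1·5 + 3·6·2 = 1829 ≡ 3.
  α_i^2 mod 11 = [9, 1, 5, 1, 3].
  S_2 = Σ v_i α_i^2 r_i = 9·9·9 + 8·1·7 + 8·5·10 + 5·1·5 + 3·3·2 = 1228 ≡ 7.
  S = (6, 3, 7) ≠ 0, so r is not a codeword (an error is present).
Step 3: locate the error. For a single error e at position i, S_ℓ = v_i·e·α_i^ℓ, so α_err = S_1/S_0.
  S_0^{−1} = 6^{−1} = 2 (mod 11), so α_err = 3·2 = 6 ≡ 6 = α_5. Error position i = 5.
  Consistency check: S_2/S_1 = 7·4 = 28 ≡ 6 = α_err ✓ (single-error assumption holds).
Step 4: error magnitude e = S_0/v_5 = S_0·∏_{j≠5}(α_5 − α_j) = 6·4 = 24 ≡ 2 (mod 11).
Step 5: correct position 5: c_5 = r_5 − e = 2 − 2 ≡ 0 (mod 11). Hence c = [9, 7, 10, 5, 0].
  Check: interpolating c through the α_i gives m(x) = 6 + 10·x (degree < 2) with m(α_i) = c_i for every i, so c is indeed a codeword.


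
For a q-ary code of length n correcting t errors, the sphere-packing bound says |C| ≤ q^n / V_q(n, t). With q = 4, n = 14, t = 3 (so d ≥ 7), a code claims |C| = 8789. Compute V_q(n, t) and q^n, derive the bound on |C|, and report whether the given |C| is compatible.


V_q(n, t) = 10690, q^n = 268435456, Hamming bound = 25110, |C| = 8789 ≤ bound (satisfied).

Step 1: Compute V_q(n, t) = Σ_{j=0}^3 C(n, j) (q−1)^j.
  j = 0: C(14,0)·(3)^0 = 1·1 = 1.
  j = 1: C(14,1)·(3)^1 = 14·3 = 42.
  j = 2: C(14,2)·(3)^2 = 91·9 = 819.
  j = 3: C(14,3)·(3)^3 = 364·27 = 9828.
  V_q(n, t) = 1 + 42 + 819 + 9828 = 10690.
Step 2: q^n = 4^14 = 268435456.
Step 3: Hamming bound ⌊q^n / V_q(n,t)⌋ = ⌊268435456/10690⌋ = 25110.
Step 4: Compare |C| = 8789 to 25110: satisfied.
The claimed |C| lies below the Hamming bound.


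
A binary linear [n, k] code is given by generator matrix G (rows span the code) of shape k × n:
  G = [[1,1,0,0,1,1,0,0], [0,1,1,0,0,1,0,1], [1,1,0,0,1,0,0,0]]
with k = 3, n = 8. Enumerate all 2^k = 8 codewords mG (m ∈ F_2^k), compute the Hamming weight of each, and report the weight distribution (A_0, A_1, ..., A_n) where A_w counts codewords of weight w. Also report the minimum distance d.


Weight distribution: A_0 = 1, A_1 = 1, A_3 = 2, A_4 = 3, A_5 = 1. Minimum distance d = 1.

Enumerate all 2^3 = 8 messages m ∈ F_2^3.
For each, compute codeword c = mG in F_2^8, then tally its weight.
  m = 000 → c = 00000000, weight = 0.
  m = 100 → c = 11001100, weight = 4.
  m = 010 → c = 01100101, weight = 4.
  m = 110 → c = 10101001, weight = 4.
  m = 001 → c = 11001000, weight = 3.
  m = 101 → c = 00000100, weight = 1.
  m = 011 → c = 10101101, weight = 5.
  m = 111 → c = 01100001, weight = 3.
Tally weights:
  weight 0: 1 codewords.
  weight 1: 1 codewords.
  weight 3: 2 codewords.
  weight 4: 3 codewords.
  weight 5: 1 codewords.
Minimum distance d = smallest w > 0 with A_w > 0 = 1.
Sanity: Σ A_w = 8 = 2^3 = 8 ✓.


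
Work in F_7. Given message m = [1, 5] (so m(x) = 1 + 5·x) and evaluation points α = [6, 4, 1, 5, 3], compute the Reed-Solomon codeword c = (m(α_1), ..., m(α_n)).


c = [3, 0, 6, 5, 2]

Message polynomial: m(x) = 1 + 5·x (mod 7).
For each evaluation point α_i, compute m(α_i) mod 7:
  α_1 = 6: Horner steps 5 → 3, so m(6) = 3.
  α_2 = 4: Horner steps 5 → 0, so m(4) = 0.
  α_3 = 1: Horner steps 5 → 6, so m(1) = 6.
  α_4 = 5: Horner steps 5 → 5, so m(5) = 5.
  α_5 = 3: Horner steps 5 → 2, so m(3) = 2.
Codeword c = [3, 0, 6, 5, 2] ∈ F_7^5.


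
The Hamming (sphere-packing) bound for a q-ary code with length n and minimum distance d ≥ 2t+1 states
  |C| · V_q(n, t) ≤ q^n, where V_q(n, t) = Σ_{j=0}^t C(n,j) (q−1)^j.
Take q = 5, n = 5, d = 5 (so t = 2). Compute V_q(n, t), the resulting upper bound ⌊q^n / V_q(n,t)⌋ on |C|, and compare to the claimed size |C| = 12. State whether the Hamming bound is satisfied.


V_q(n, t) = 181, q^n = 3125, Hamming bound = 17, |C| = 12 ≤ bound (satisfied).

Step 1: Compute V_q(n, t) = Σ_{j=0}^2 C(n, j) (q−1)^j.
  j = 0: C(5,0)·(4)^0 = 1·1 = 1.
  j = 1: C(5,1)·(4)^1 = 5·4 = 20.
  j = 2: C(5,2)·(4)^2 = 10·16 = 160.
  V_q(n, t) = 1 + 20 + 160 = 181.
Step 2: q^n = 5^5 = 3125.
Step 3: Hamming bound ⌊q^n / V_q(n,t)⌋ = ⌊3125/181⌋ = 17.
Step 4: Compare |C| = 12 to 17: satisfied.
The claimed |C| lies below the Hamming bound.


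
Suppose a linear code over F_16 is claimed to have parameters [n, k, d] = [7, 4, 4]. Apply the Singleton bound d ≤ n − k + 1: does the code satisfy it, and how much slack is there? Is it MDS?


Singleton RHS = n − k + 1 = 4, slack = 0, bound satisfied, MDS.

Singleton bound: d ≤ n − k + 1.
Here n = 7, k = 4, so n − k + 1 = 4.
Given d = 4, check d ≤ 4: YES.
Slack = (n − k + 1) − d = 0.
The code is MDS (slack = 0).
Description: the claimed parameters are [7, 4, 4]_16; such a code would be MDS (meets Singleton bound).


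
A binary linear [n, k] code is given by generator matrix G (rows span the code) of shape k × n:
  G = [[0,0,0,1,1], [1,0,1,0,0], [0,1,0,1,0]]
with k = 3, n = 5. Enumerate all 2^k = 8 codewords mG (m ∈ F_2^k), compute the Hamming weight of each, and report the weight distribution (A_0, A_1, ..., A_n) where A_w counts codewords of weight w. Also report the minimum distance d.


Weight distribution: A_0 = 1, A_2 = 4, A_4 = 3. Minimum distance d = 2.

Enumerate all 2^3 = 8 messages m ∈ F_2^3.
For each, compute codeword c = mG in F_2^5, then tally its weight.
  m = 000 → c = 00000, weight = 0.
  m = 100 → c = 00011, weight = 2.
  m = 010 → c = 10100, weight = 2.
  m = 110 → c = 10111, weight = 4.
  m = 001 → c = 01010, weight = 2.
  m = 101 → c = 01001, weight = 2.
  m = 011 → c = 11110, weight = 4.
  m = 111 → c = 11101, weight = 4.
Tally weights:
  weight 0: 1 codewords.
  weight 2: 4 codewords.
  weight 4: 3 codewords.
Minimum distance d = smallest w > 0 with A_w > 0 = 2.
Sanity: Σ A_w = 8 = 2^3 = 8 ✓.


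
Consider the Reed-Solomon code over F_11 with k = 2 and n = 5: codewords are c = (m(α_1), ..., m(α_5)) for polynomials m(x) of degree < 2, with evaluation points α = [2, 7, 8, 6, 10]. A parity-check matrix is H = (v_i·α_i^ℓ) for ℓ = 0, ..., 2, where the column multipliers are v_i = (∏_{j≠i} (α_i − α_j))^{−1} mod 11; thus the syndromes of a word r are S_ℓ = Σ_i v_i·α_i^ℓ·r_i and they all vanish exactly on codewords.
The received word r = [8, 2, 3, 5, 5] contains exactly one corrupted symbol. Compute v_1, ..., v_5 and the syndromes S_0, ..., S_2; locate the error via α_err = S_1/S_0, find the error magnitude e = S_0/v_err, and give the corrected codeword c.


S = (4, 2, 1), error at position 4, error magnitude e = 4, c = [8, 2, 3, 1, 5].

Step 1: column multipliers v_i = (∏_{j≠i}(α_i − α_j))^{−1} mod 11.
  i = 1 (α = 2): (2−7)(2−8)(2−6)(2−10) = (−5)·(−6)·(−4)·(−8) = 960 ≡ 3, so v_1 = 3^{−1} = 4 (mod 11).
  i = 2 (α = 7): (7−2)(7−8)(7−6)(7−10) = 5·(−1)·1·(−3) = 15 ≡ 4, so v_2 = 4^{−1} = 3 (mod 11).
  i = 3 (α = 8): (8−2)(8−7)(8−6)(8−10) = 6·1·2·(−2) = −24 ≡ 9, so v_3 = 9^{−1} = 5 (mod 11).
  i = 4 (α = 6): (6−2)(6−7)(6−8)(6−10) = 4·(−1)·(−2)·(−4) = −32 ≡ 1, so v_4 = 1^{−1} = 1 (mod 11).
  i = 5 (α = 10): (10−2)(10−7)(10−8)(10−6) = 8·3·2·4 = 192 ≡ 5, so v_5 = 5^{−1} = 9 (mod 11).
  v = [4, 3, 5, 1, 9].
Step 2: syndromes of r = [8, 2, 3, 5, 5] (all sums mod 11).
  S_0 = Σ v_i r_i = 4·8 + 3·2 + 5·3 + 1·5 + 9·5 = 103 ≡ 4.
  S_1 = Σ v_i α_i r_i = 4·2·8 + 3·7·2 + 5·8·3 + 1·6·5 + 9·10·5 = 706 ≡ 2.
  α_i^2 mod 11 = [4, 5, 9, 3, 1].
  S_2 = Σ v_i α_i^2 r_i = 4·4·8 + 3·5·2 + 5·9·3 + 1·3·5 + 9·1·5 = 353 ≡ 1.
  S = (4, 2, 1) ≠ 0, so r is not a codeword (an error is present).
Step 3: locate the error. For a single error e at position i, S_ℓ = v_i·e·α_i^ℓ, so α_err = S_1/S_0.
  S_0^{−1} = 4^{−1} = 3 (mod 11), so α_err = 2·3 = 6 ≡ 6 = α_4. Error position i = 4.
  Consistency check: S_2/S_1 = 1·6 = 6 ≡ 6 = α_err ✓ (single-error assumption holds).
Step 4: error magnitude e = S_0/v_4 = S_0·∏_{j≠4}(α_4 − α_j) = 4·1 = 4 ≡ 4 (mod 11).
Step 5: correct position 4: c_4 = r_4 − e = 5 − 4 ≡ 1 (mod 11). Hence c = [8, 2, 3, 1, 5].
  Check: interpolating c through the α_i gives m(x) = 6 + 1·x (degree < 2) with m(α_i) = c_i for every i, so c is indeed a codeword.


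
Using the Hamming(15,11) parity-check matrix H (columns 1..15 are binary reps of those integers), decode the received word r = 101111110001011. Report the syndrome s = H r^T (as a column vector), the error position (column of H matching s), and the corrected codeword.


s = (0, 1, 1, 1)^T, error position = 7, corrected codeword c = 101111010001011

Compute s = H r^T mod 2 one row at a time:
  s_1 = 1 + 0 + 0 + 0 + 1 + 0 + 1 + 1 = 4 ≡ 0 (mod 2).
  s_2 = 1 + 1 + 1 + 1 + 1 + 0 + 1 + 1 = 7 ≡ 1 (mod 2).
  s_3 = 0 + 1 + 1 + 1 + 0 + 0 + 1 + 1 = 5 ≡ 1 (mod 2).
  s_4 = 1 + 1 + 1 + 1 + 0 + 0 + 0 + 1 = 5 ≡ 1 (mod 2).
s = (0, 1, 1, 1)^T — this equals column 7 of H (binary 0111), so error is at position 7.
Correct: flip bit 7 of r = 101111110001011 to get c = 101111010001011.


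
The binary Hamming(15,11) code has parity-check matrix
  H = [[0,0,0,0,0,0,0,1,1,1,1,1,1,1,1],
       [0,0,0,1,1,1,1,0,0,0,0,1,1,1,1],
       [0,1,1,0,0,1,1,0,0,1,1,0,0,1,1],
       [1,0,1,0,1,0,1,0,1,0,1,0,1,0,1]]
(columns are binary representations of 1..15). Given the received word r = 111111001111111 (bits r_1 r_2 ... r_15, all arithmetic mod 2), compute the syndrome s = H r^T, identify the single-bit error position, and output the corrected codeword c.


s = (1, 1, 1, 1)^T, error position = 15, corrected codeword c = 111111001111110

Compute s = H r^T mod 2 one row at a time:
  s_1 = 0 + 1 + 1 + 1 + 1 + 1 + 1 + 1 = 7 ≡ 1 (mod 2).
  s_2 = 1 + 1 + 1 + 0 + 1 + 1 + 1 + 1 = 7 ≡ 1 (mod 2).
  s_3 = 1 + 1 + 1 + 0 + 1 + 1 + 1 + 1 = 7 ≡ 1 (mod 2).
  s_4 = 1 + 1 + 1 + 0 + 1 + 1 + 1 + 1 = 7 ≡ 1 (mod 2).
s = (1, 1, 1, 1)^T — this equals column 15 of H (binary 1111), so error is at position 15.
Correct: flip bit 15 of r = 111111001111111 to get c = 111111001111110.


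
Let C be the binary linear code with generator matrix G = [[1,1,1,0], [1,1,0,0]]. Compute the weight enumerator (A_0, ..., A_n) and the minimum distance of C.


Weight distribution: A_0 = 1, A_1 = 1, A_2 = 1, A_3 = 1. Minimum distance d = 1.

Enumerate all 2^2 = 4 messages m ∈ F_2^2.
For each, compute codeword c = mG in F_2^4, then tally its weight.
  m = 00 → c = 0000, weight = 0.
  m = 10 → c = 1110, weight = 3.
  m = 01 → c = 1100, weight = 2.
  m = 11 → c = 0010, weight = 1.
Tally weights:
  weight 0: 1 codewords.
  weight 1: 1 codewords.
  weight 2: 1 codewords.
  weight 3: 1 codewords.
Minimum distance d = smallest w > 0 with A_w > 0 = 1.
Sanity: Σ A_w = 4 = 2^2 = 4 ✓.


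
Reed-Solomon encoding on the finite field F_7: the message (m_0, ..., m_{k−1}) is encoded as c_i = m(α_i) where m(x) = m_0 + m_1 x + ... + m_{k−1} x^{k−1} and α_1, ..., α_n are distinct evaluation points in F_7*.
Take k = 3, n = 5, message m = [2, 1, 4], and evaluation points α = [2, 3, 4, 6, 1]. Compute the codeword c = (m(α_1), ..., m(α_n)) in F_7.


c = [6, 6, 0, 5, 0]

Message polynomial: m(x) = 2 + 1·x + 4·x^2 (mod 7).
For each evaluation point α_i, compute m(α_i) mod 7:
  α_1 = 2: Horner steps 4 → 2 → 6, so m(2) = 6.
  α_2 = 3: Horner steps 4 → 6 → 6, so m(3) = 6.
  α_3 = 4: Horner steps 4 → 3 → 0, so m(4) = 0.
  α_4 = 6: Horner steps 4 → 4 → 5, so m(6) = 5.
  α_5 = 1: Horner steps 4 → 5 → 0, so m(1) = 0.
Codeword c = [6, 6, 0, 5, 0] ∈ F_7^5.


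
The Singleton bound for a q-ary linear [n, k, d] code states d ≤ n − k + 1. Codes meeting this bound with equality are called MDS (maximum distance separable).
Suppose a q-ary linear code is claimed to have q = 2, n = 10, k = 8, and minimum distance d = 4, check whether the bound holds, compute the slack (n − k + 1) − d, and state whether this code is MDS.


Singleton RHS = n − k + 1 = 3, slack = -1, bound violated (no such code; not MDS).

Singleton bound: d ≤ n − k + 1.
Here n = 10, k = 8, so n − k + 1 = 3.
Given d = 4, check d ≤ 3: NO.
Slack = (n − k + 1) − d = -1.
The slack is negative: d = 4 exceeds n − k + 1 = 3 by 1, so the Singleton bound is violated and no linear [10, 8, 4]_2 code can exist. In particular it is not MDS (MDS requires d = n − k + 1 exactly).
Description: the claimed parameters are [10, 8, 4]_2; such a code would be impossible (violates the Singleton bound).


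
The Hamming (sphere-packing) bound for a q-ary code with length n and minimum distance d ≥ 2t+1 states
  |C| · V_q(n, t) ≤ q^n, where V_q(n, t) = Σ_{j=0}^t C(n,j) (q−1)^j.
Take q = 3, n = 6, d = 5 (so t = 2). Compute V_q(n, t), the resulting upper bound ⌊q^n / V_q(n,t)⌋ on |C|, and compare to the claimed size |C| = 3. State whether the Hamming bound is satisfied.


V_q(n, t) = 73, q^n = 729, Hamming bound = 9, |C| = 3 ≤ bound (satisfied).

Step 1: Compute V_q(n, t) = Σ_{j=0}^2 C(n, j) (q−1)^j.
  j = 0: C(6,0)·(2)^0 = 1·1 = 1.
  j = 1: C(6,1)·(2)^1 = 6·2 = 12.
  j = 2: C(6,2)·(2)^2 = 15·4 = 60.
  V_q(n, t) = 1 + 12 + 60 = 73.
Step 2: q^n = 3^6 = 729.
Step 3: Hamming bound ⌊q^n / V_q(n,t)⌋ = ⌊729/73⌋ = 9.
Step 4: Compare |C| = 3 to 9: satisfied.
The claimed |C| lies below the Hamming bound.


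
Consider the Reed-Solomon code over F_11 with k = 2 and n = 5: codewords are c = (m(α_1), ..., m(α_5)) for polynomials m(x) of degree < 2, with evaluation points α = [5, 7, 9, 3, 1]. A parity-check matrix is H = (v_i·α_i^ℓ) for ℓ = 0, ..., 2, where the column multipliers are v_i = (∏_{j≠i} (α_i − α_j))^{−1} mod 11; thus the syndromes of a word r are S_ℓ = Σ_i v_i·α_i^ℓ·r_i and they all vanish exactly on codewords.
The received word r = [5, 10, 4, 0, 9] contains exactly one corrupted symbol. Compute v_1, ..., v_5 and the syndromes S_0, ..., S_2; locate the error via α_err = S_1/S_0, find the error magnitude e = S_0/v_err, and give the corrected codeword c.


S = (8, 8, 8), error at position 5, error magnitude e = 3, c = [5, 10, 4, 0, 6].

Step 1: column multipliers v_i = (∏_{j≠i}(α_i − α_j))^{−1} mod 11.
  i = 1 (α = 5): (5−7)(5−9)(5−3)(5−1) = (−2)·(−4)·2·4 = 64 ≡ 9, so v_1 = 9^{−1} = 5 (mod 11).
  i = 2 (α = 7): (7−5)(7−9)(7−3)(7−1) = 2·(−2)·4·6 = −96 ≡ 3, so v_2 = 3^{−1} = 4 (mod 11).
  i = 3 (α = 9): (9−5)(9−7)(9−3)(9−1) = 4·2·6·8 = 384 ≡ 10, so v_3 = 10^{−1} = 10 (mod 11).
  i = 4 (α = 3): (3−5)(3−7)(3−9)(3−1) = (−2)·(−4)·(−6)·2 = −96 ≡ 3, so v_4 = 3^{−1} = 4 (mod 11).
  i = 5 (α = 1): (1−5)(1−7)(1−9)(1−3) = (−4)·(−6)·(−8)·(−2) = 384 ≡ 10, so v_5 = 10^{−1} = 10 (mod 11).
  v = [5, 4, 10, 4, 10].
Step 2: syndromes of r = [5, 10, 4, 0, 9] (all sums mod 11).
  S_0 = Σ v_i r_i = 5·5 + 4·10 + 10·4 + 4·0 + 10·9 = 195 ≡ 8.
  S_1 = Σ v_i α_i r_i = 5·5·5 + 4·7·10 + 10·9·4 + 4·3·0 + 10·1·9 = 855 ≡ 8.
  α_i^2 mod 11 = [3, 5, 4, 9, 1].
  S_2 = Σ v_i α_i^2 r_i = 5·3·5 + 4·5·10 + 10·4·4 + 4·9·0 + 10·1·9 = 525 ≡ 8.
  S = (8, 8, 8) ≠ 0, so r is not a codeword (an error is present).
Step 3: locate the error. For a single error e at position i, S_ℓ = v_i·e·α_i^ℓ, so α_err = S_1/S_0.
  S_0^{−1} = 8^{−1} = 7 (mod 11), so α_err = 8·7 = 56 ≡ 1 = α_5. Error position i = 5.
  Consistency check: S_2/S_1 = 8·7 = 56 ≡ 1 = α_err ✓ (single-error assumption holds).
Step 4: error magnitude e = S_0/v_5 = S_0·∏_{j≠5}(α_5 − α_j) = 8·10 = 80 ≡ 3 (mod 11).
Step 5: correct position 5: c_5 = r_5 − e = 9 − 3 ≡ 6 (mod 11). Hence c = [5, 10, 4, 0, 6].
  Check: interpolating c through the α_i gives m(x) = 9 + 8·x (degree < 2) with m(α_i) = c_i for every i, so c is indeed a codeword.


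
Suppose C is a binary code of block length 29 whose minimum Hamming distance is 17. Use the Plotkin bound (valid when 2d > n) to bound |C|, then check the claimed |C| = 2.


Plotkin bound M ≤ 6; given |C| = 2 ≤ bound (satisfied).

Check applicability: 2d = 34, n = 29.
2d − n = 5 > 0, so Plotkin applies.
Compute d/(2d−n) = 17/5 ≈ 3.4000.
⌊d/(2d−n)⌋ = 3.
Plotkin bound: M ≤ 2·3 = 6.
Given |C| = 2, check: satisfied.
This |C| is below the Plotkin bound.


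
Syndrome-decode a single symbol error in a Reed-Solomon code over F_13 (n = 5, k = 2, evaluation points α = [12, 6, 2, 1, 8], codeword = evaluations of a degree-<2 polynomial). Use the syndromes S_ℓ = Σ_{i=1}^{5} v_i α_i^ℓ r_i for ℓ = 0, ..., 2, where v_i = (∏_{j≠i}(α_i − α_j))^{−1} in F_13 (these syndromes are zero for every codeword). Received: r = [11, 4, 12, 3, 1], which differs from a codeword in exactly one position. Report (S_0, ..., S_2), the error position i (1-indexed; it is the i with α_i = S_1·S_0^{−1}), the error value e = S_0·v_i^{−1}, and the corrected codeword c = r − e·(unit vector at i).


S = (10, 8, 9), error at position 2, error magnitude e = 8, c = [11, 9, 12, 3, 1].

Step 1: column multipliers v_i = (∏_{j≠i}(α_i − α_j))^{−1} mod 13.
  i = 1 (α = 12): (12−6)(12−2)(12−1)(12−8) = 6·10·11·4 = 2640 ≡ 1, so v_1 = 1^{−1} = 1 (mod 13).
  i = 2 (α = 6): (6−12)(6−2)(6−1)(6−8) = (−6)·4·5·(−2) = 240 ≡ 6, so v_2 = 6^{−1} = 11 (mod 13).
  i = 3 (α = 2): (2−12)(2−6)(2−1)(2−8) = (−10)·(−4)·1·(−6) = −240 ≡ 7, so v_3 = 7^{−1} = 2 (mod 13).
  i = 4 (α = 1): (1−12)(1−6)(1−2)(1−8) = (−11)·(−5)·(−1)·(−7) = 385 ≡ 8, so v_4 = 8^{−1} = 5 (mod 13).
  i = 5 (α = 8): (8−12)(8−6)(8−2)(8−1) = (−4)·2·6·7 = −336 ≡ 2, so v_5 = 2^{−1} = 7 (mod 13).
  v = [1, 11, 2, 5, 7].
Step 2: syndromes of r = [11, 4, 12, 3, 1] (all sums mod 13).
  S_0 = Σ v_i r_i = 1·11 + 11·4 + 2·12 + 5·3 + 7·1 = 101 ≡ 10.
  S_1 = Σ v_i α_i r_i = 1·12·11 + 11·6·4 + 2·2·12 + 5·1·3 + 7·8·1 = 515 ≡ 8.
  α_i^2 mod 13 = [1, 10, 4, 1, 12].
  S_2 = Σ v_i α_i^2 r_i = 1·1·11 + 11·10·4 + 2·4·12 + 5·1·3 + 7·12·1 = 646 ≡ 9.
  S = (10, 8, 9) ≠ 0, so r is not a codeword (an error is present).
Step 3: locate the error. For a single error e at position i, S_ℓ = v_i·e·α_i^ℓ, so α_err = S_1/S_0.
  S_0^{−1} = 10^{−1} = 4 (mod 13), so α_err = 8·4 = 32 ≡ 6 = α_2. Error position i = 2.
  Consistency check: S_2/S_1 = 9·5 = 45 ≡ 6 = α_err ✓ (single-error assumption holds).
Step 4: error magnitude e = S_0/v_2 = S_0·∏_{j≠2}(α_2 − α_j) = 10·6 = 60 ≡ 8 (mod 13).
Step 5: correct position 2: c_2 = r_2 − e = 4 − 8 ≡ 9 (mod 13). Hence c = [11, 9, 12, 3, 1].
  Check: interpolating c through the α_i gives m(x) = 7 + 9·x (degree < 2) with m(α_i) = c_i for every i, so c is indeed a codeword.


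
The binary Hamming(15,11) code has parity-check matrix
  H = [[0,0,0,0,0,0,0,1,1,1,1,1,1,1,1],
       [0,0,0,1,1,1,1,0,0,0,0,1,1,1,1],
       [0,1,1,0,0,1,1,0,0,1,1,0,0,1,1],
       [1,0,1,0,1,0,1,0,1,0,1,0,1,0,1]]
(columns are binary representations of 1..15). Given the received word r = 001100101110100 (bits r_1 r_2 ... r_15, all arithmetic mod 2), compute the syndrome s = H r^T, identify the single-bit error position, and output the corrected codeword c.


s = (0, 1, 0, 1)^T, error position = 5, corrected codeword c = 001110101110100

Compute s = H r^T mod 2 one row at a time:
  s_1 = 0 + 1 + 1 + 1 + 0 + 1 + 0 + 0 = 4 ≡ 0 (mod 2).
  s_2 = 1 + 0 + 0 + 1 + 0 + 1 + 0 + 0 = 3 ≡ 1 (mod 2).
  s_3 = 0 + 1 + 0 + 1 + 1 + 1 + 0 + 0 = 4 ≡ 0 (mod 2).
  s_4 = 0 + 1 + 0 + 1 + 1 + 1 + 1 + 0 = 5 ≡ 1 (mod 2).
s = (0, 1, 0, 1)^T — this equals column 5 of H (binary 0101), so error is at position 5.
Correct: flip bit 5 of r = 001100101110100 to get c = 001110101110100.


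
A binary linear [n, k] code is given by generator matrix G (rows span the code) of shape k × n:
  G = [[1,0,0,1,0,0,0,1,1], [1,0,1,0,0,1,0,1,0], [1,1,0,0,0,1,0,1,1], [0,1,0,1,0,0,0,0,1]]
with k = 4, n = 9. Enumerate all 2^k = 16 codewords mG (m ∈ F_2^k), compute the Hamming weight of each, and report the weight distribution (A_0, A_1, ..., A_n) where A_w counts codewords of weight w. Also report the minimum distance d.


Weight distribution: A_0 = 1, A_2 = 2, A_3 = 5, A_4 = 5, A_5 = 2, A_7 = 1. Minimum distance d = 2.

Enumerate all 2^4 = 16 messages m ∈ F_2^4.
For each, compute codeword c = mG in F_2^9, then tally its weight.
  m = 0000 → c = 000000000, weight = 0.
  m = 1000 → c = 100100011, weight = 4.
  m = 0100 → c = 101001010, weight = 4.
  m = 1100 → c = 001101001, weight = 4.
  m = 0010 → c = 110001011, weight = 5.
  m = 1010 → c = 010101000, weight = 3.
  m = 0110 → c = 011000001, weight = 3.
  m = 1110 → c = 111100010, weight = 5.
  m = 0001 → c = 010100001, weight = 3.
  m = 1001 → c = 110000010, weight = 3.
  m = 0101 → c = 111101011, weight = 7.
  m = 1101 → c = 011001000, weight = 3.
  m = 0011 → c = 100101010, weight = 4.
  m = 1011 → c = 000001001, weight = 2.
  m = 0111 → c = 001100000, weight = 2.
  m = 1111 → c = 101000011, weight = 4.
Tally weights:
  weight 0: 1 codewords.
  weight 2: 2 codewords.
  weight 3: 5 codewords.
  weight 4: 5 codewords.
  weight 5: 2 codewords.
  weight 7: 1 codewords.
Minimum distance d = smallest w > 0 with A_w > 0 = 2.
Sanity: Σ A_w = 16 = 2^4 = 16 ✓.


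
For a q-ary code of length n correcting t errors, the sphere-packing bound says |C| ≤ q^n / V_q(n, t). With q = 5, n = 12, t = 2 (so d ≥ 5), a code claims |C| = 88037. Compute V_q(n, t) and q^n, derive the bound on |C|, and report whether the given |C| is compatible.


V_q(n, t) = 1105, q^n = 244140625, Hamming bound = 220941, |C| = 88037 ≤ bound (satisfied).

Step 1: Compute V_q(n, t) = Σ_{j=0}^2 C(n, j) (q−1)^j.
  j = 0: C(12,0)·(4)^0 = 1·1 = 1.
  j = 1: C(12,1)·(4)^1 = 12·4 = 48.
  j = 2: C(12,2)·(4)^2 = 66·16 = 1056.
  V_q(n, t) = 1 + 48 + 1056 = 1105.
Step 2: q^n = 5^12 = 244140625.
Step 3: Hamming bound ⌊q^n / V_q(n,t)⌋ = ⌊244140625/1105⌋ = 220941.
Step 4: Compare |C| = 88037 to 220941: satisfied.
The claimed |C| lies below the Hamming bound.


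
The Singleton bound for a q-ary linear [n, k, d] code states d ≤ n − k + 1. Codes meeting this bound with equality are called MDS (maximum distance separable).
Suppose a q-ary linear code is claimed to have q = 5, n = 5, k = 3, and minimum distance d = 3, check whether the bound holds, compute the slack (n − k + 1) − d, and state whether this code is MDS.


Singleton RHS = n − k + 1 = 3, slack = 0, bound satisfied, MDS.

Singleton bound: d ≤ n − k + 1.
Here n = 5, k = 3, so n − k + 1 = 3.
Given d = 3, check d ≤ 3: YES.
Slack = (n − k + 1) − d = 0.
The code is MDS (slack = 0).
Description: the claimed parameters are [5, 3, 3]_5; such a code would be MDS (meets Singleton bound).


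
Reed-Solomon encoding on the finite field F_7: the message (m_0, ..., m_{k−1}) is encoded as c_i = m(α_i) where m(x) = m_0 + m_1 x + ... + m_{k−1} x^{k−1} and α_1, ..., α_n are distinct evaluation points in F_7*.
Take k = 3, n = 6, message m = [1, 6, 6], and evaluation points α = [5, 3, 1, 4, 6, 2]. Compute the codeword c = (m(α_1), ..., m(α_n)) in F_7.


c = [6, 3, 6, 2, 1, 2]

Message polynomial: m(x) = 1 + 6·x + 6·x^2 (mod 7).
For each evaluation point α_i, compute m(α_i) mod 7:
  α_1 = 5: Horner steps 6 → 1 → 6, so m(5) = 6.
  α_2 = 3: Horner steps 6 → 3 → 3, so m(3) = 3.
  α_3 = 1: Horner steps 6 → 5 → 6, so m(1) = 6.
  α_4 = 4: Horner steps 6 → 2 → 2, so m(4) = 2.
  α_5 = 6: Horner steps 6 → 0 → 1, so m(6) = 1.
  α_6 = 2: Horner steps 6 → 4 → 2, so m(2) = 2.
Codeword c = [6, 3, 6, 2, 1, 2] ∈ F_7^6.
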